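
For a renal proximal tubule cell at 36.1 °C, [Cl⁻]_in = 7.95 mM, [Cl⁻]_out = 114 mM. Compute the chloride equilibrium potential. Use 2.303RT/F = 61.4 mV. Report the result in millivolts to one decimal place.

-71.0 mV

E = (61.4/z) · log₁₀([Cl⁻]_out/[Cl⁻]_in) with z = -1.
For an anion, dividing by z = -1 reverses the sign.
= (61.4/-1) · log₁₀(114/7.95) = -61.40 · log₁₀(14.34)
= -61.40 · (1.1565) = -71.01 mV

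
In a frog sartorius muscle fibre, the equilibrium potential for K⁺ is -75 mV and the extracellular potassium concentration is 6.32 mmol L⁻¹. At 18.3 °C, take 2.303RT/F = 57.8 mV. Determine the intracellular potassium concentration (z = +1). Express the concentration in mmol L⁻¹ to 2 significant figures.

130 mmol L⁻¹

Nernst: E = (57.8/1) · log₁₀([out]/[in]), so log₁₀([out]/[in]) = -75.0 × 1 / 57.8 = -1.2976.
[out]/[in] = 10^(-1.2976) = 0.0504.
[in] = 6.32 / 0.0504 = 125.4 mmol L⁻¹.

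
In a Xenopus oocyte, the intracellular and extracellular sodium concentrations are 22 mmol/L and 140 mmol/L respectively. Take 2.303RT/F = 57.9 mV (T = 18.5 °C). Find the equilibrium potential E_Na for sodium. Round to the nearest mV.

E = (57.9/z) · log₁₀([Na⁺]_out/[Na⁺]_in) with z = +1.
= (57.9/1) · log₁₀(140/22) = 57.90 · log₁₀(6.364)
= 57.90 · (0.8037) = 46.53 mV

47 mV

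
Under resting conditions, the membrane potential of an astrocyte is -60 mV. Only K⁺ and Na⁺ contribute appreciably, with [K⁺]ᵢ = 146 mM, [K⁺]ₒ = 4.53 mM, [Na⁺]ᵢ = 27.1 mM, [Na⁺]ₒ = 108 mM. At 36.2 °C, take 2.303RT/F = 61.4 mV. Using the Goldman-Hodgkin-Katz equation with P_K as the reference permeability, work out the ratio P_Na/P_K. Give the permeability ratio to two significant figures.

Let α = P_Na/P_K. GHK: Vm = 61.4·log₁₀[(Kₒ + α·Naₒ)/(Kᵢ + α·Naᵢ)].
10^(Vm/61.4) = 10^(-60.0/61.4) = 0.10539
So 0.10539·(Kᵢ + α·Naᵢ) = Kₒ + α·Naₒ → α = (0.10539·146.0 − 4.53) / (108.0 − 0.10539·27.1)
α = (15.39 − 4.53) / (108.0 − 2.856) = 10.86/105.1 = 0.1033

0.10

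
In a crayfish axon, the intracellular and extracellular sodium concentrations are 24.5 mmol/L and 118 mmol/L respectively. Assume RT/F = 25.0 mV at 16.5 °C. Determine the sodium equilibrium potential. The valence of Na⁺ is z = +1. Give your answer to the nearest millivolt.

39 mV

E = (25.0/z) · ln([Na⁺]_out/[Na⁺]_in) with z = +1.
= (25.0/1) · ln(118/24.5) = 25.00 · ln(4.816)
= 25.00 · (1.5720) = 39.30 mV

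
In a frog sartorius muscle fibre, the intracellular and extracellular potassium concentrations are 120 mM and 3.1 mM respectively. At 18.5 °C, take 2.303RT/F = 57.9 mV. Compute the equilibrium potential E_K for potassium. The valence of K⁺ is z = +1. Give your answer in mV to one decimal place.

-91.9 mV

E = (57.9/z) · log₁₀([K⁺]_out/[K⁺]_in) with z = +1.
= (57.9/1) · log₁₀(3.1/120) = 57.90 · log₁₀(0.02583)
= 57.90 · (-1.5878) = -91.93 mV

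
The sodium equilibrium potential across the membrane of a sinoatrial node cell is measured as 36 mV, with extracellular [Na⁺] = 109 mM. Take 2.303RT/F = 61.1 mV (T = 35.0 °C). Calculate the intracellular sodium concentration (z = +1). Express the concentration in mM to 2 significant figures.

Nernst: E = (61.1/1) · log₁₀([out]/[in]), so log₁₀([out]/[in]) = 36.0 × 1 / 61.1 = 0.5892.
[out]/[in] = 10^(0.5892) = 3.883.
[in] = 109 / 3.883 = 28.07 mM.

28 mM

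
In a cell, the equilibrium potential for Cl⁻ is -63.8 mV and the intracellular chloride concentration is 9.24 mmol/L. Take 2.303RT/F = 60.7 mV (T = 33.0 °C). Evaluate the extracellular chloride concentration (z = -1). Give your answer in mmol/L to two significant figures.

100 mmol/L

Nernst: E = (60.7/-1) · log₁₀([out]/[in]), so log₁₀([out]/[in]) = -63.8 × -1 / 60.7 = 1.0511.
[out]/[in] = 10^(1.0511) = 11.25.
[out] = 11.25 × 9.24 = 103.9 mmol/L.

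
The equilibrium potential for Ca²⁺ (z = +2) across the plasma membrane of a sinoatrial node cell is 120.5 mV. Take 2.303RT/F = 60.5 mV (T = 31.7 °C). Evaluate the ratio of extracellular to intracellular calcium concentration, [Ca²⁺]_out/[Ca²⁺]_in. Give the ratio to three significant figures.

log₁₀([out]/[in]) = E·z/(60.5) = 120.5 × 2 / 60.5 = 3.9835
[out]/[in] = 10^(3.9835) = 9627

9630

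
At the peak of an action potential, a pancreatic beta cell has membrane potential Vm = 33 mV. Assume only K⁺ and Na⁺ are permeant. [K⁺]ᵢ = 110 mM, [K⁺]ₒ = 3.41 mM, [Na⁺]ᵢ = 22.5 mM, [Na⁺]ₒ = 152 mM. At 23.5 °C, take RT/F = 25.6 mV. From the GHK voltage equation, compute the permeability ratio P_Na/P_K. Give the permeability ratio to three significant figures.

Let α = P_Na/P_K. GHK: Vm = 25.6·ln[(Kₒ + α·Naₒ)/(Kᵢ + α·Naᵢ)].
e^(Vm/25.6) = e^(33.0/25.6) = 3.6294
So 3.6294·(Kᵢ + α·Naᵢ) = Kₒ + α·Naₒ → α = (3.6294·110.0 − 3.41) / (152.0 − 3.6294·22.5)
α = (399.2 − 3.41) / (152.0 − 81.66) = 395.8/70.34 = 5.627

5.63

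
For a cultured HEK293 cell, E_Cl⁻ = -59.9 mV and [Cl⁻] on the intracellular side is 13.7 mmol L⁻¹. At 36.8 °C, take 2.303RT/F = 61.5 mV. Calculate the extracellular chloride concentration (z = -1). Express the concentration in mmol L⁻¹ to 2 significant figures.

Nernst: E = (61.5/-1) · log₁₀([out]/[in]), so log₁₀([out]/[in]) = -59.9 × -1 / 61.5 = 0.9740.
[out]/[in] = 10^(0.9740) = 9.419.
[out] = 9.419 × 13.7 = 129 mmol L⁻¹.

130 mmol L⁻¹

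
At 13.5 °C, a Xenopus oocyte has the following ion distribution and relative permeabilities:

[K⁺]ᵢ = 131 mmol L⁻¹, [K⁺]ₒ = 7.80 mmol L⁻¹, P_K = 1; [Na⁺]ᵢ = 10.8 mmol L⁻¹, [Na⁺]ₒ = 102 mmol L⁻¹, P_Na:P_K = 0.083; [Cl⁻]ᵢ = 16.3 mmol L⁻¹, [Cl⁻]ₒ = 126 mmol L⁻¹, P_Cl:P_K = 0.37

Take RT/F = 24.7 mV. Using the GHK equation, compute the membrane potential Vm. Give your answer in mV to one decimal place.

-51.4 mV

Vm = 24.7 · ln[(Σ P·[cation]ₒ + Σ P·[anion]ᵢ) / (Σ P·[cation]ᵢ + Σ P·[anion]ₒ)]
Numerator = 1×7.80 + 0.083×102 + 0.37×16.3 = 22.3
Denominator = 1×131 + 0.083×10.8 + 0.37×126 = 178.5
Vm = 24.7 · ln(0.1249) = 24.7 × (-2.0802) = -51.38 mV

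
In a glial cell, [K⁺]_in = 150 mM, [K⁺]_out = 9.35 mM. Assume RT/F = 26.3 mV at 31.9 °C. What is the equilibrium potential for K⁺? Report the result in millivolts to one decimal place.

-73.0 mV

E = (26.3/z) · ln([K⁺]_out/[K⁺]_in) with z = +1.
= (26.3/1) · ln(9.35/150) = 26.30 · ln(0.06233)
= 26.30 · (-2.7753) = -72.99 mV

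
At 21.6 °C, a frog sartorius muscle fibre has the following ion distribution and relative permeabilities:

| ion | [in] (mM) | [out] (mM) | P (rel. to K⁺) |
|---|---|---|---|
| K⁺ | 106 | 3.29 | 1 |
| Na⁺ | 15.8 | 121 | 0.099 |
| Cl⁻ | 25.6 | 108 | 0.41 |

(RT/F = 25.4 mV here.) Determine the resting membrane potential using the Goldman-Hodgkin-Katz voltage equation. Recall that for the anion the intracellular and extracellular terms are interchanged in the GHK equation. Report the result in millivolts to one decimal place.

Vm = 25.4 · ln[(Σ P·[cation]ₒ + Σ P·[anion]ᵢ) / (Σ P·[cation]ᵢ + Σ P·[anion]ₒ)]
Numerator = 1×3.29 + 0.099×121 + 0.41×25.6 = 25.77
Denominator = 1×106 + 0.099×15.8 + 0.41×108 = 151.8
Vm = 25.4 · ln(0.16968) = 25.4 × (-1.7738) = -45.06 mV

-45.1 mV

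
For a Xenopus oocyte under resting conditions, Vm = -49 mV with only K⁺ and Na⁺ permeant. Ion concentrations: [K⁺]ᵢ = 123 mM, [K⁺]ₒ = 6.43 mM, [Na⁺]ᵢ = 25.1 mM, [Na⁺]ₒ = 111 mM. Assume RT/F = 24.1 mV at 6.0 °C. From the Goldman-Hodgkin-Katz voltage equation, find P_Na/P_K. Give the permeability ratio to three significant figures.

0.0898

Let α = P_Na/P_K. GHK: Vm = 24.1·ln[(Kₒ + α·Naₒ)/(Kᵢ + α·Naᵢ)].
e^(Vm/24.1) = e^(-49.0/24.1) = 0.13092
So 0.13092·(Kᵢ + α·Naᵢ) = Kₒ + α·Naₒ → α = (0.13092·123.0 − 6.43) / (111.0 − 0.13092·25.1)
α = (16.1 − 6.43) / (111.0 − 3.286) = 9.673/107.7 = 0.0898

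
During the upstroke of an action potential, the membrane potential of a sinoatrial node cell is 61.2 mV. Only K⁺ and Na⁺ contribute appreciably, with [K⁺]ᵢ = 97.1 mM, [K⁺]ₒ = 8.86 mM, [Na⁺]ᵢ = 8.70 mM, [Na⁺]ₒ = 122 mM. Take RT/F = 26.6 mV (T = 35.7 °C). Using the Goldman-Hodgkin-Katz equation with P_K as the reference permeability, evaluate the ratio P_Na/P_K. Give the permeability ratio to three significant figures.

27.3

Let α = P_Na/P_K. GHK: Vm = 26.6·ln[(Kₒ + α·Naₒ)/(Kᵢ + α·Naᵢ)].
e^(Vm/26.6) = e^(61.2/26.6) = 9.9817
So 9.9817·(Kᵢ + α·Naᵢ) = Kₒ + α·Naₒ → α = (9.9817·97.1 − 8.86) / (122.0 − 9.9817·8.7)
α = (969.2 − 8.86) / (122.0 − 86.84) = 960.4/35.16 = 27.31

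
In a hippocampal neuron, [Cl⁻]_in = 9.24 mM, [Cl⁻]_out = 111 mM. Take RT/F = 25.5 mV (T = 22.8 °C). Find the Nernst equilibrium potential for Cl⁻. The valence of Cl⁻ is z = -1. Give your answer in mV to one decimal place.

-63.4 mV

E = (25.5/z) · ln([Cl⁻]_out/[Cl⁻]_in) with z = -1.
For an anion, dividing by z = -1 reverses the sign.
= (25.5/-1) · ln(111/9.24) = -25.50 · ln(12.01)
= -25.50 · (2.4860) = -63.39 mV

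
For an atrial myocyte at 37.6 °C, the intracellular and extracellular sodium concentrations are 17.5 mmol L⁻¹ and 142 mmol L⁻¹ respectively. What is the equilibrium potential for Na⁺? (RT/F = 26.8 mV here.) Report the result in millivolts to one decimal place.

E = (26.8/z) · ln([Na⁺]_out/[Na⁺]_in) with z = +1.
= (26.8/1) · ln(142/17.5) = 26.80 · ln(8.114)
= 26.80 · (2.0936) = 56.11 mV

56.1 mV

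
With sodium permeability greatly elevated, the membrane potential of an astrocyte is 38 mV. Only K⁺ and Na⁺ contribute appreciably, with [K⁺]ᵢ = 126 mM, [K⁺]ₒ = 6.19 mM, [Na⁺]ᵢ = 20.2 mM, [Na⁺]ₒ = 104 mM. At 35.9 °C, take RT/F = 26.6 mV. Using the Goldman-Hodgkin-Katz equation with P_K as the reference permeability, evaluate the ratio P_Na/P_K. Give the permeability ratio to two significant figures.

Let α = P_Na/P_K. GHK: Vm = 26.6·ln[(Kₒ + α·Naₒ)/(Kᵢ + α·Naᵢ)].
e^(Vm/26.6) = e^(38.0/26.6) = 4.1727
So 4.1727·(Kᵢ + α·Naᵢ) = Kₒ + α·Naₒ → α = (4.1727·126.0 − 6.19) / (104.0 − 4.1727·20.2)
α = (525.8 − 6.19) / (104.0 − 84.29) = 519.6/19.71 = 26.36

26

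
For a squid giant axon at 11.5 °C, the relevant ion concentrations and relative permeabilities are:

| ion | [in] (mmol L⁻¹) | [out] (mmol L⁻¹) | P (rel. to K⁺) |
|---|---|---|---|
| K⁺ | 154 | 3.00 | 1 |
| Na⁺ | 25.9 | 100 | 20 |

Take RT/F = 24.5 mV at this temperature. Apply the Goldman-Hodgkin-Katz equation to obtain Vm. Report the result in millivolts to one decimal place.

26.8 mV

Vm = 24.5 · ln[(Σ P·[cation]ₒ + Σ P·[anion]ᵢ) / (Σ P·[cation]ᵢ + Σ P·[anion]ₒ)]
Numerator = 1×3.00 + 20×100 = 2003
Denominator = 1×154 + 20×25.9 = 672
Vm = 24.5 · ln(2.9807) = 24.5 × (1.0921) = 26.76 mV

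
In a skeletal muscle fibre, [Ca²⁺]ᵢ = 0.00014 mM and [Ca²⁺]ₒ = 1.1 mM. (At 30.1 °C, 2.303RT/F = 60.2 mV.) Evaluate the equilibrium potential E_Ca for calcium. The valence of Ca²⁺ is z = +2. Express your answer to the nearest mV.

117 mV

E = (60.2/z) · log₁₀([Ca²⁺]_out/[Ca²⁺]_in) with z = +2.
= (60.2/2) · log₁₀(1.1/0.00014) = 30.10 · log₁₀(7857)
= 30.10 · (3.8953) = 117.25 mV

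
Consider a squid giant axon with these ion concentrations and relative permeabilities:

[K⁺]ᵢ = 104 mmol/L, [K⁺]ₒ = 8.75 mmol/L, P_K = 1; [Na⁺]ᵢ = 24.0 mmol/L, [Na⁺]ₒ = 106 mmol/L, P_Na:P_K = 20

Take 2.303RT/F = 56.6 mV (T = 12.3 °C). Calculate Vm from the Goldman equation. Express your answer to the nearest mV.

Vm = 56.6 · log₁₀[(Σ P·[cation]ₒ + Σ P·[anion]ᵢ) / (Σ P·[cation]ᵢ + Σ P·[anion]ₒ)]
Numerator = 1×8.75 + 20×106 = 2129
Denominator = 1×104 + 20×24.0 = 584
Vm = 56.6 · log₁₀(3.6451) = 56.6 × (0.5617) = 31.79 mV

32 mV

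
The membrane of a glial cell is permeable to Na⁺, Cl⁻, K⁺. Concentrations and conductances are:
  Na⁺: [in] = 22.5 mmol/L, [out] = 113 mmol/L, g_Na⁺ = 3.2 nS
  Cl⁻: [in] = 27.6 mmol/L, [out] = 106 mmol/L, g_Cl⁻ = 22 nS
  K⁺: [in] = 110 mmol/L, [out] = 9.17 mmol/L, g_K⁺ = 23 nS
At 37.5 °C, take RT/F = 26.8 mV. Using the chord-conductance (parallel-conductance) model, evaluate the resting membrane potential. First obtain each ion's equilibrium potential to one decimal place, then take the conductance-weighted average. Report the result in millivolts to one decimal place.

E_Na⁺ = (26.8/1)·ln(113/22.5) = 43.3 mV
E_Cl⁻ = (26.8/-1)·ln(106/27.6) = -36.1 mV
E_K⁺ = (26.8/1)·ln(9.17/110) = -66.6 mV
Vm = (Σ gᵢEᵢ)/(Σ gᵢ) = (3.2·43.3 + 22·-36.1 + 23·-66.6) / (3.2 + 22 + 23)
= -2187.44 / 48.2 = -45.38 mV

-45.4 mV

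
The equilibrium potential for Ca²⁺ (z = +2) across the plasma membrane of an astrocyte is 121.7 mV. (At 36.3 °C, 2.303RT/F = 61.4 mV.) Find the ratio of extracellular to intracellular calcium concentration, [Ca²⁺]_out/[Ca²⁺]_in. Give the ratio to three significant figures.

9210

log₁₀([out]/[in]) = E·z/(61.4) = 121.7 × 2 / 61.4 = 3.9642
[out]/[in] = 10^(3.9642) = 9208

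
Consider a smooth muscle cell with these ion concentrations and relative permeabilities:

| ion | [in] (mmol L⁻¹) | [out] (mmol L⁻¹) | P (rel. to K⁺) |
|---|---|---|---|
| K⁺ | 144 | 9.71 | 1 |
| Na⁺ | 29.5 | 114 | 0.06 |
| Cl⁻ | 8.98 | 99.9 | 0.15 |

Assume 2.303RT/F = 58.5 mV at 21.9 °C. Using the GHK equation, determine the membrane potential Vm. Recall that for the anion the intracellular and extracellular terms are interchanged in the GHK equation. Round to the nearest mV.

Vm = 58.5 · log₁₀[(Σ P·[cation]ₒ + Σ P·[anion]ᵢ) / (Σ P·[cation]ᵢ + Σ P·[anion]ₒ)]
Numerator = 1×9.71 + 0.06×114 + 0.15×8.98 = 17.9
Denominator = 1×144 + 0.06×29.5 + 0.15×99.9 = 160.8
Vm = 58.5 · log₁₀(0.11133) = 58.5 × (-0.9534) = -55.77 mV

-56 mV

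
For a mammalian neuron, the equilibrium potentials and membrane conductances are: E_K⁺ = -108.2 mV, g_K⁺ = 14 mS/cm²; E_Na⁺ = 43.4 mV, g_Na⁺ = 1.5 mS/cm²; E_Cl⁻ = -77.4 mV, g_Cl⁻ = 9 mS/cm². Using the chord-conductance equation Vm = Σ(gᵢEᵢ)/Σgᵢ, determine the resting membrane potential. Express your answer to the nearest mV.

-88 mV

Σ gᵢEᵢ = 14·(-108.2) + 1.5·(43.4) + 9·(-77.4) = -2146.30
Σ gᵢ = 14 + 1.5 + 9 = 24.5
Vm = -2146.30 / 24.5 = -87.60 mV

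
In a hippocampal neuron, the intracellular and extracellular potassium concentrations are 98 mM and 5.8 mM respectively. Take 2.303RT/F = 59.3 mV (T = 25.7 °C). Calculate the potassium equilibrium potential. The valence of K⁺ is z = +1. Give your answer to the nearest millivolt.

-73 mV

E = (59.3/z) · log₁₀([K⁺]_out/[K⁺]_in) with z = +1.
= (59.3/1) · log₁₀(5.8/98) = 59.30 · log₁₀(0.05918)
= 59.30 · (-1.2278) = -72.81 mV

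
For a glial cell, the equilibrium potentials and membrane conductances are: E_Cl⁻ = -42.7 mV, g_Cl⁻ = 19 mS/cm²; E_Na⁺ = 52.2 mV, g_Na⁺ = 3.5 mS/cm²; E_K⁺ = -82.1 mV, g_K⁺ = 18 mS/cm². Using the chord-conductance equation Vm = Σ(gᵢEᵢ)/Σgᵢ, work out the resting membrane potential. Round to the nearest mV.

-52 mV

Σ gᵢEᵢ = 19·(-42.7) + 3.5·(52.2) + 18·(-82.1) = -2106.40
Σ gᵢ = 19 + 3.5 + 18 = 40.5
Vm = -2106.40 / 40.5 = -52.01 mV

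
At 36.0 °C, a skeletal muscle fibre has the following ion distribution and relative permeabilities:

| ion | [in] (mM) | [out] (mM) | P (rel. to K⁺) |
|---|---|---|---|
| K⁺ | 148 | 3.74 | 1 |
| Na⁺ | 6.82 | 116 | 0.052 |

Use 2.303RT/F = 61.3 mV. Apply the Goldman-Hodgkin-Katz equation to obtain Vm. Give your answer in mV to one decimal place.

Vm = 61.3 · log₁₀[(Σ P·[cation]ₒ + Σ P·[anion]ᵢ) / (Σ P·[cation]ᵢ + Σ P·[anion]ₒ)]
Numerator = 1×3.74 + 0.052×116 = 9.772
Denominator = 1×148 + 0.052×6.82 = 148.4
Vm = 61.3 · log₁₀(0.065869) = 61.3 × (-1.1813) = -72.41 mV

-72.4 mV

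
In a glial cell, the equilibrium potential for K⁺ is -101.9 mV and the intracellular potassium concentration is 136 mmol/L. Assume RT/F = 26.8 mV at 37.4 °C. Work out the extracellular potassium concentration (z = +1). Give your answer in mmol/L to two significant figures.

Nernst: E = (26.8/1) · ln([out]/[in]), so ln([out]/[in]) = -101.9 × 1 / 26.8 = -3.8022.
[out]/[in] = e^(-3.8022) = 0.02232.
[out] = 0.02232 × 136 = 3.036 mmol/L.

3.0 mmol/L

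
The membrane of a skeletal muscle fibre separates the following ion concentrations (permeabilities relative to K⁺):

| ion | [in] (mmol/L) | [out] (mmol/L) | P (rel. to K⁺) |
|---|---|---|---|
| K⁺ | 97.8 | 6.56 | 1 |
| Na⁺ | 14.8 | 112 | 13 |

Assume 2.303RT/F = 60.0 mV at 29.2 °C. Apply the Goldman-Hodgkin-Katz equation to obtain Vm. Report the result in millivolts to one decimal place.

42.1 mV

Vm = 60.0 · log₁₀[(Σ P·[cation]ₒ + Σ P·[anion]ᵢ) / (Σ P·[cation]ᵢ + Σ P·[anion]ₒ)]
Numerator = 1×6.56 + 13×112 = 1463
Denominator = 1×97.8 + 13×14.8 = 290.2
Vm = 60.0 · log₁₀(5.0398) = 60.0 × (0.7024) = 42.14 mV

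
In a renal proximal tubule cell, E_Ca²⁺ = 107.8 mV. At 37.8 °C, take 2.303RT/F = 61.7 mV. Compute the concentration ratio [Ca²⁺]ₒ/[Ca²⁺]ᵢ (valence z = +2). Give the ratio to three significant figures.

log₁₀([out]/[in]) = E·z/(61.7) = 107.8 × 2 / 61.7 = 3.4943
[out]/[in] = 10^(3.4943) = 3121

3120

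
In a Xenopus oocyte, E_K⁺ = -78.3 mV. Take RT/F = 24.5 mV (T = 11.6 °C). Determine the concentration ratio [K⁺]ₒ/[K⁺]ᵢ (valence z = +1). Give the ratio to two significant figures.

ln([out]/[in]) = E·z/(24.5) = -78.3 × 1 / 24.5 = -3.1959
[out]/[in] = e^(-3.1959) = 0.04093

0.041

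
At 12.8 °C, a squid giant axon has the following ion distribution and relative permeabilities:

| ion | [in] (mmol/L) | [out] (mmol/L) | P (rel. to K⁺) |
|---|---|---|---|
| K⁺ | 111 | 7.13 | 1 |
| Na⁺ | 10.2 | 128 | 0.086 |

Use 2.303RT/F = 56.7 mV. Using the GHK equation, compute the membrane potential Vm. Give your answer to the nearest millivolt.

-45 mV

Vm = 56.7 · log₁₀[(Σ P·[cation]ₒ + Σ P·[anion]ᵢ) / (Σ P·[cation]ᵢ + Σ P·[anion]ₒ)]
Numerator = 1×7.13 + 0.086×128 = 18.14
Denominator = 1×111 + 0.086×10.2 = 111.9
Vm = 56.7 · log₁₀(0.16212) = 56.7 × (-0.7902) = -44.80 mV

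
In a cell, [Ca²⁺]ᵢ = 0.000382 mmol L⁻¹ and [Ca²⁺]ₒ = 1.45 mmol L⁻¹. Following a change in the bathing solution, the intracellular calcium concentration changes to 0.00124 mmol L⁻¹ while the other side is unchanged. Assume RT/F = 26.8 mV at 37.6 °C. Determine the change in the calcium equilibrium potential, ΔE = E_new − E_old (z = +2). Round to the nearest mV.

E_old = (26.8/2)·ln(1.45/0.000382) = 110.44 mV
E_new = (26.8/2)·ln(1.45/0.00124) = 94.66 mV
ΔE = 94.66 − (110.44) = -15.78 mV

-16 mV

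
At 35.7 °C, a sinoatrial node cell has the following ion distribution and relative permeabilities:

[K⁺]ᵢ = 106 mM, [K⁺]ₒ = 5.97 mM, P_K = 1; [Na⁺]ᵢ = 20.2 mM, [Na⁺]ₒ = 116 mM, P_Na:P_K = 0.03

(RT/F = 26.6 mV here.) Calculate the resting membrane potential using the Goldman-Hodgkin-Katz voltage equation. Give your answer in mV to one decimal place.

Vm = 26.6 · ln[(Σ P·[cation]ₒ + Σ P·[anion]ᵢ) / (Σ P·[cation]ᵢ + Σ P·[anion]ₒ)]
Numerator = 1×5.97 + 0.03×116 = 9.45
Denominator = 1×106 + 0.03×20.2 = 106.6
Vm = 26.6 · ln(0.088644) = 26.6 × (-2.4231) = -64.46 mV

-64.5 mV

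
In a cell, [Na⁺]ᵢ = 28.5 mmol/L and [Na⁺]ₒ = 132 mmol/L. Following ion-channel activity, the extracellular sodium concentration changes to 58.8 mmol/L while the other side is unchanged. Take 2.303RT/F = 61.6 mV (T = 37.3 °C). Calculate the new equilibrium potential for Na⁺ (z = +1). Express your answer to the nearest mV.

After the shift: [Na⁺]_out = 58.8, [Na⁺]_in = 28.5 mmol/L.
E_new = (61.6/1)·log₁₀(58.8/28.5) = 61.60 · (0.3145) = 19.38 mV

19 mV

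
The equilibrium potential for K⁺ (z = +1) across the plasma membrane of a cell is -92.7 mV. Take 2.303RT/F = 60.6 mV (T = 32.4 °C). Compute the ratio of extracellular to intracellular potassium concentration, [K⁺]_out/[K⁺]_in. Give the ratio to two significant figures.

0.030

log₁₀([out]/[in]) = E·z/(60.6) = -92.7 × 1 / 60.6 = -1.5297
[out]/[in] = 10^(-1.5297) = 0.02953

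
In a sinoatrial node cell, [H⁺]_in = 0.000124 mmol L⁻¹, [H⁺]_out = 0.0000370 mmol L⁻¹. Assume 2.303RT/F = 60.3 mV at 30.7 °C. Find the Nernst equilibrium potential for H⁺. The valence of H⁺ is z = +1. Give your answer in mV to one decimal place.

E = (60.3/z) · log₁₀([H⁺]_out/[H⁺]_in) with z = +1.
= (60.3/1) · log₁₀(0.0000370/0.000124) = 60.30 · log₁₀(0.2984)
= 60.30 · (-0.5252) = -31.67 mV

-31.7 mV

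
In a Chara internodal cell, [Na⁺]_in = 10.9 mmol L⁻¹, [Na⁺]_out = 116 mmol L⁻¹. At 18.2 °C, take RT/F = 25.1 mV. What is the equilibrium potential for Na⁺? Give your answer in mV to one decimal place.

59.4 mV

E = (25.1/z) · ln([Na⁺]_out/[Na⁺]_in) with z = +1.
= (25.1/1) · ln(116/10.9) = 25.10 · ln(10.64)
= 25.10 · (2.3648) = 59.36 mV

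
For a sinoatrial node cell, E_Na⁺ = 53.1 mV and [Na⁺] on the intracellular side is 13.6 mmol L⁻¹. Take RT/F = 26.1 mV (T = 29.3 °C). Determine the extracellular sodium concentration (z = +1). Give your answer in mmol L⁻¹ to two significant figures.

100 mmol L⁻¹

Nernst: E = (26.1/1) · ln([out]/[in]), so ln([out]/[in]) = 53.1 × 1 / 26.1 = 2.0345.
[out]/[in] = e^(2.0345) = 7.648.
[out] = 7.648 × 13.6 = 104 mmol L⁻¹.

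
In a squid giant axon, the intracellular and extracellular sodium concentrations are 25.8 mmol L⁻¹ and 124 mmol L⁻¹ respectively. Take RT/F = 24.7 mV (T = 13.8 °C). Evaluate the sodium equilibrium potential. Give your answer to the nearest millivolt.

39 mV

E = (24.7/z) · ln([Na⁺]_out/[Na⁺]_in) with z = +1.
= (24.7/1) · ln(124/25.8) = 24.70 · ln(4.806)
= 24.70 · (1.5699) = 38.78 mV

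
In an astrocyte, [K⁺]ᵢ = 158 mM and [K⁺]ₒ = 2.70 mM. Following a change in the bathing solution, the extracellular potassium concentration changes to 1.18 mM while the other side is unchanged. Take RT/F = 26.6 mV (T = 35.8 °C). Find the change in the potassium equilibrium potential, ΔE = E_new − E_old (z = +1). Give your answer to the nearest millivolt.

E_old = (26.6/1)·ln(2.70/158) = -108.24 mV
E_new = (26.6/1)·ln(1.18/158) = -130.26 mV
ΔE = -130.26 − (-108.24) = -22.02 mV

-22 mV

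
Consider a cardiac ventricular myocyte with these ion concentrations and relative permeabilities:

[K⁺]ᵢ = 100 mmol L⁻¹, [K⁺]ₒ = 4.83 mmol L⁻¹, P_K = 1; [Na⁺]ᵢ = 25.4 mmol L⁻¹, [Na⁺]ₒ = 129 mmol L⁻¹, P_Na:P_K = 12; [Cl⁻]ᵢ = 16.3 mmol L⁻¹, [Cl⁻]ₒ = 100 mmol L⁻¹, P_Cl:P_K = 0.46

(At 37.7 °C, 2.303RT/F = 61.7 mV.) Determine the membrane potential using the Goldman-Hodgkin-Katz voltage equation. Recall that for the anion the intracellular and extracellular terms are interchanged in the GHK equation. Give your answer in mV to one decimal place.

33.3 mV

Vm = 61.7 · log₁₀[(Σ P·[cation]ₒ + Σ P·[anion]ᵢ) / (Σ P·[cation]ᵢ + Σ P·[anion]ₒ)]
Numerator = 1×4.83 + 12×129 + 0.46×16.3 = 1560
Denominator = 1×100 + 12×25.4 + 0.46×100 = 450.8
Vm = 61.7 · log₁₀(3.4612) = 61.7 × (0.5392) = 33.27 mV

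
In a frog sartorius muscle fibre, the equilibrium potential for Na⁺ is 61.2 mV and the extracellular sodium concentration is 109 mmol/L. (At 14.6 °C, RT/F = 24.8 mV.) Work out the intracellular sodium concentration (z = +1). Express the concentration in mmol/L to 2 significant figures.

9.2 mmol/L

Nernst: E = (24.8/1) · ln([out]/[in]), so ln([out]/[in]) = 61.2 × 1 / 24.8 = 2.4677.
[out]/[in] = e^(2.4677) = 11.8.
[in] = 109 / 11.8 = 9.241 mmol/L.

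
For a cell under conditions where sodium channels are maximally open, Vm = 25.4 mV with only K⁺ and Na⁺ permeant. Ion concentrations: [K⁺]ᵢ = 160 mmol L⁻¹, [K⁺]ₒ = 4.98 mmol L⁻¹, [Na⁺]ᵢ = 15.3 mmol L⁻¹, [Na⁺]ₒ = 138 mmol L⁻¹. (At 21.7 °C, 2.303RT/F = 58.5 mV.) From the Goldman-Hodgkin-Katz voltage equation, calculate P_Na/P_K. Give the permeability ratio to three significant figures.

4.46

Let α = P_Na/P_K. GHK: Vm = 58.5·log₁₀[(Kₒ + α·Naₒ)/(Kᵢ + α·Naᵢ)].
10^(Vm/58.5) = 10^(25.4/58.5) = 2.7176
So 2.7176·(Kᵢ + α·Naᵢ) = Kₒ + α·Naₒ → α = (2.7176·160.0 − 4.98) / (138.0 − 2.7176·15.3)
α = (434.8 − 4.98) / (138.0 − 41.58) = 429.8/96.42 = 4.458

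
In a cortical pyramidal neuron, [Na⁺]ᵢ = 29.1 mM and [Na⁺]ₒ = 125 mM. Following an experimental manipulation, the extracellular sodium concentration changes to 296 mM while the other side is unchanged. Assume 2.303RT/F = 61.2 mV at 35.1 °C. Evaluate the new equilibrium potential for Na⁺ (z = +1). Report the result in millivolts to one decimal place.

61.7 mV

After the shift: [Na⁺]_out = 296, [Na⁺]_in = 29.1 mM.
E_new = (61.2/1)·log₁₀(296/29.1) = 61.20 · (1.0074) = 61.65 mV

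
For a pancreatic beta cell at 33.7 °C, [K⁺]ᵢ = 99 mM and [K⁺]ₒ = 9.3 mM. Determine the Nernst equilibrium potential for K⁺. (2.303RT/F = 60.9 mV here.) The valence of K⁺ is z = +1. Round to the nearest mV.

E = (60.9/z) · log₁₀([K⁺]_out/[K⁺]_in) with z = +1.
= (60.9/1) · log₁₀(9.3/99) = 60.90 · log₁₀(0.09394)
= 60.90 · (-1.0272) = -62.55 mV

-63 mV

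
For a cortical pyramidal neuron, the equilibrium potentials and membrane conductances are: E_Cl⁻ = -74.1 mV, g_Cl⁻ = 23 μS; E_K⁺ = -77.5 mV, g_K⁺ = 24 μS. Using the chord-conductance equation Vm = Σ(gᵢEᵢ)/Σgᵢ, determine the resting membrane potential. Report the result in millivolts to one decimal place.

Σ gᵢEᵢ = 23·(-74.1) + 24·(-77.5) = -3564.30
Σ gᵢ = 23 + 24 = 47
Vm = -3564.30 / 47 = -75.84 mV

-75.8 mV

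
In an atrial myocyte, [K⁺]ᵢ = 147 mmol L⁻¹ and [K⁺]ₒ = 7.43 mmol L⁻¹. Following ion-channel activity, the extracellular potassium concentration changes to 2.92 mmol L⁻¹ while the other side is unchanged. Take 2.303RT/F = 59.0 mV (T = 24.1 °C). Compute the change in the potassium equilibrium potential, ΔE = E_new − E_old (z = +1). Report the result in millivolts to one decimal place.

-23.9 mV

E_old = (59.0/1)·log₁₀(7.43/147) = -76.48 mV
E_new = (59.0/1)·log₁₀(2.92/147) = -100.41 mV
ΔE = -100.41 − (-76.48) = -23.93 mV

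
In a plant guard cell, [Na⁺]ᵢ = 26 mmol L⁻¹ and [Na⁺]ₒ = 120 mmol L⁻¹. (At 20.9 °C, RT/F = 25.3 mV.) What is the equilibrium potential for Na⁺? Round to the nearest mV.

E = (25.3/z) · ln([Na⁺]_out/[Na⁺]_in) with z = +1.
= (25.3/1) · ln(120/26) = 25.30 · ln(4.615)
= 25.30 · (1.5294) = 38.69 mV

39 mV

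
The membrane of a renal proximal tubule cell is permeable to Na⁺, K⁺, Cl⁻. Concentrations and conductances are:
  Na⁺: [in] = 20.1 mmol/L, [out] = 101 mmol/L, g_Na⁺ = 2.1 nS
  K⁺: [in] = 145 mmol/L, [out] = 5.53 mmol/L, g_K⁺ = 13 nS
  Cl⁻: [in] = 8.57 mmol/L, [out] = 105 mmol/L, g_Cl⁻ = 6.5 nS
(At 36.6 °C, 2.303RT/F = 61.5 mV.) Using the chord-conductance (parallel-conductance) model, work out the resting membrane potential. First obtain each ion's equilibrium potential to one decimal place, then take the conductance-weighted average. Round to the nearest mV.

-68 mV

E_Na⁺ = (61.5/1)·log₁₀(101/20.1) = 43.1 mV
E_K⁺ = (61.5/1)·log₁₀(5.53/145) = -87.2 mV
E_Cl⁻ = (61.5/-1)·log₁₀(105/8.57) = -66.9 mV
Vm = (Σ gᵢEᵢ)/(Σ gᵢ) = (2.1·43.1 + 13·-87.2 + 6.5·-66.9) / (2.1 + 13 + 6.5)
= -1477.94 / 21.6 = -68.42 mV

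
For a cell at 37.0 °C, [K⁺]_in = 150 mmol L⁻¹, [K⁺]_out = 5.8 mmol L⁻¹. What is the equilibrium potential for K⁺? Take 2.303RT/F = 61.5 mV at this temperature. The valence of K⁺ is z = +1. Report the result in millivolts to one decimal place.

-86.9 mV

E = (61.5/z) · log₁₀([K⁺]_out/[K⁺]_in) with z = +1.
= (61.5/1) · log₁₀(5.8/150) = 61.50 · log₁₀(0.03867)
= 61.50 · (-1.4127) = -86.88 mV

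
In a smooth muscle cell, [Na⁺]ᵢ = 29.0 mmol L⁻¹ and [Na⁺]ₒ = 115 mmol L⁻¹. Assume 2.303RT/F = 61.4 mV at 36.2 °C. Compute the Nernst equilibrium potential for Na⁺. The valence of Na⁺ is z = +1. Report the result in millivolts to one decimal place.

36.7 mV

E = (61.4/z) · log₁₀([Na⁺]_out/[Na⁺]_in) with z = +1.
= (61.4/1) · log₁₀(115/29.0) = 61.40 · log₁₀(3.966)
= 61.40 · (0.5983) = 36.74 mV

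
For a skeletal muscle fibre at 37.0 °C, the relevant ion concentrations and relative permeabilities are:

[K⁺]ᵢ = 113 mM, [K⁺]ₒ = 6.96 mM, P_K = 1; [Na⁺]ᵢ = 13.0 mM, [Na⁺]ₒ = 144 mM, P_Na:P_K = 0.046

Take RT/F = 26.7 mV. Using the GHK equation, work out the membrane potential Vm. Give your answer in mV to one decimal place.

Vm = 26.7 · ln[(Σ P·[cation]ₒ + Σ P·[anion]ᵢ) / (Σ P·[cation]ᵢ + Σ P·[anion]ₒ)]
Numerator = 1×6.96 + 0.046×144 = 13.58
Denominator = 1×113 + 0.046×13.0 = 113.6
Vm = 26.7 · ln(0.11958) = 26.7 × (-2.1238) = -56.70 mV

-56.7 mV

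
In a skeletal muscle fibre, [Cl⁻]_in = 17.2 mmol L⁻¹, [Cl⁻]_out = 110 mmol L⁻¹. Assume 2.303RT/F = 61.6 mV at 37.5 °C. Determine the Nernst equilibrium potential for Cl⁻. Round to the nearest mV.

E = (61.6/z) · log₁₀([Cl⁻]_out/[Cl⁻]_in) with z = -1.
For an anion, dividing by z = -1 reverses the sign.
= (61.6/-1) · log₁₀(110/17.2) = -61.60 · log₁₀(6.395)
= -61.60 · (0.8059) = -49.64 mV

-50 mV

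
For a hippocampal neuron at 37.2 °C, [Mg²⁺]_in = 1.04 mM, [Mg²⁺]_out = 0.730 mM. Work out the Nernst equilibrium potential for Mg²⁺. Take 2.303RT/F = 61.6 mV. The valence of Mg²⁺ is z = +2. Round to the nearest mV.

-5 mV

E = (61.6/z) · log₁₀([Mg²⁺]_out/[Mg²⁺]_in) with z = +2.
= (61.6/2) · log₁₀(0.730/1.04) = 30.80 · log₁₀(0.7019)
= 30.80 · (-0.1537) = -4.73 mV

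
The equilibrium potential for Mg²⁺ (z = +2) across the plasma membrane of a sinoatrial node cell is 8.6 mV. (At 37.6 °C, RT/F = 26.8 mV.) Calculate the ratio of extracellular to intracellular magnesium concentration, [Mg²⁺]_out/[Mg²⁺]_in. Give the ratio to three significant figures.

1.90

ln([out]/[in]) = E·z/(26.8) = 8.6 × 2 / 26.8 = 0.6418
[out]/[in] = e^(0.6418) = 1.9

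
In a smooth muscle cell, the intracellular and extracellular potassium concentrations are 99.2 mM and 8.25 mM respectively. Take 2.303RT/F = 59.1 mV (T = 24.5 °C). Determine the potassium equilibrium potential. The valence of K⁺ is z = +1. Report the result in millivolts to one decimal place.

-63.8 mV

E = (59.1/z) · log₁₀([K⁺]_out/[K⁺]_in) with z = +1.
= (59.1/1) · log₁₀(8.25/99.2) = 59.10 · log₁₀(0.08317)
= 59.10 · (-1.0801) = -63.83 mV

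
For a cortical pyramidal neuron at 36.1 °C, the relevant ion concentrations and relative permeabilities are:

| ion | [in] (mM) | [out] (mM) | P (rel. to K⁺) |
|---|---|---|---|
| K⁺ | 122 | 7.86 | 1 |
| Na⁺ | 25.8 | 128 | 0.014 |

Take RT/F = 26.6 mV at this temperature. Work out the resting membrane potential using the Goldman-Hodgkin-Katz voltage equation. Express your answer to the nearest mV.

Vm = 26.6 · ln[(Σ P·[cation]ₒ + Σ P·[anion]ᵢ) / (Σ P·[cation]ᵢ + Σ P·[anion]ₒ)]
Numerator = 1×7.86 + 0.014×128 = 9.652
Denominator = 1×122 + 0.014×25.8 = 122.4
Vm = 26.6 · ln(0.078881) = 26.6 × (-2.5398) = -67.56 mV

-68 mV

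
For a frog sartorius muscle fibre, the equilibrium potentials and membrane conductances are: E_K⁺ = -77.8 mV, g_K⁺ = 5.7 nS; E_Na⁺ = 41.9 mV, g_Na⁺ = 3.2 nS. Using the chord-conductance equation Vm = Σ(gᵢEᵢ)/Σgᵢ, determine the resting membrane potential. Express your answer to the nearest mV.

-35 mV

Σ gᵢEᵢ = 5.7·(-77.8) + 3.2·(41.9) = -309.38
Σ gᵢ = 5.7 + 3.2 = 8.9
Vm = -309.38 / 8.9 = -34.76 mV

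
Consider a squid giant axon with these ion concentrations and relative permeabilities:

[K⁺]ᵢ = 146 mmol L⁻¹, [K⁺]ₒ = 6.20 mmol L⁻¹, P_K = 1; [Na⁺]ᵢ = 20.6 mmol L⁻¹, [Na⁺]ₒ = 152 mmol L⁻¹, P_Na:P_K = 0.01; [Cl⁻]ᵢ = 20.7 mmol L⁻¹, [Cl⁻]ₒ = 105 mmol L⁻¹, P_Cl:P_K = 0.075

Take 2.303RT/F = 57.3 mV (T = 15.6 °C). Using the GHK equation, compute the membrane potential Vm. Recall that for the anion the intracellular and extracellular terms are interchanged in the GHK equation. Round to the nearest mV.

Vm = 57.3 · log₁₀[(Σ P·[cation]ₒ + Σ P·[anion]ᵢ) / (Σ P·[cation]ᵢ + Σ P·[anion]ₒ)]
Numerator = 1×6.20 + 0.01×152 + 0.075×20.7 = 9.273
Denominator = 1×146 + 0.01×20.6 + 0.075×105 = 154.1
Vm = 57.3 · log₁₀(0.060179) = 57.3 × (-1.2206) = -69.94 mV

-70 mV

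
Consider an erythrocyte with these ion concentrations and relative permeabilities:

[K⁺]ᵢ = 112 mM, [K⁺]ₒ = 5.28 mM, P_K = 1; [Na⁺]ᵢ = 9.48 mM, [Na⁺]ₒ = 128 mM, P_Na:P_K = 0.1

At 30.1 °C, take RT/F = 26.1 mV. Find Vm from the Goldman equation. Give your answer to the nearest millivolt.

Vm = 26.1 · ln[(Σ P·[cation]ₒ + Σ P·[anion]ᵢ) / (Σ P·[cation]ᵢ + Σ P·[anion]ₒ)]
Numerator = 1×5.28 + 0.1×128 = 18.08
Denominator = 1×112 + 0.1×9.48 = 112.9
Vm = 26.1 · ln(0.16007) = 26.1 × (-1.8321) = -47.82 mV

-48 mV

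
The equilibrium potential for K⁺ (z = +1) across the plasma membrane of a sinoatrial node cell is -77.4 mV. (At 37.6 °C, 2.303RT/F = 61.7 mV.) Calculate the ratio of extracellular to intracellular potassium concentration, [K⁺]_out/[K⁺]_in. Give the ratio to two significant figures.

log₁₀([out]/[in]) = E·z/(61.7) = -77.4 × 1 / 61.7 = -1.2545
[out]/[in] = 10^(-1.2545) = 0.05566

0.056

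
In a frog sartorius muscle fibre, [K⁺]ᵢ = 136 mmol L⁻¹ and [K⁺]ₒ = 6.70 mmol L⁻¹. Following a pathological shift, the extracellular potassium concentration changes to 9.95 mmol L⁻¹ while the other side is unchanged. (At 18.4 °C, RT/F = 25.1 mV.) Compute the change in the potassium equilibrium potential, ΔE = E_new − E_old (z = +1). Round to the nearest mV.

10 mV

E_old = (25.1/1)·ln(6.70/136) = -75.56 mV
E_new = (25.1/1)·ln(9.95/136) = -65.64 mV
ΔE = -65.64 − (-75.56) = 9.93 mV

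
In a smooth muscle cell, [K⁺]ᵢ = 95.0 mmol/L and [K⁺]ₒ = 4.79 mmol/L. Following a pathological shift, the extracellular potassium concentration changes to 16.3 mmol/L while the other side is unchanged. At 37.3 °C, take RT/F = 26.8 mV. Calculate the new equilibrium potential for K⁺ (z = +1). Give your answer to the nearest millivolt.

-47 mV

After the shift: [K⁺]_out = 16.3, [K⁺]_in = 95.0 mmol/L.
E_new = (26.8/1)·ln(16.3/95.0) = 26.80 · (-1.7627) = -47.24 mV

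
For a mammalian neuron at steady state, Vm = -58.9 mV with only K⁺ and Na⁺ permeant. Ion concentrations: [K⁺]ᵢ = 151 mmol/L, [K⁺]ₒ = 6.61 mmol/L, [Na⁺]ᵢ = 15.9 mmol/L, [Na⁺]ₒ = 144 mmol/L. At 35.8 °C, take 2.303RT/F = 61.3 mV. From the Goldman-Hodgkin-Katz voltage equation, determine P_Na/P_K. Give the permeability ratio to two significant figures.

0.070

Let α = P_Na/P_K. GHK: Vm = 61.3·log₁₀[(Kₒ + α·Naₒ)/(Kᵢ + α·Naᵢ)].
10^(Vm/61.3) = 10^(-58.9/61.3) = 0.10943
So 0.10943·(Kᵢ + α·Naᵢ) = Kₒ + α·Naₒ → α = (0.10943·151.0 − 6.61) / (144.0 − 0.10943·15.9)
α = (16.52 − 6.61) / (144.0 − 1.74) = 9.915/142.3 = 0.06969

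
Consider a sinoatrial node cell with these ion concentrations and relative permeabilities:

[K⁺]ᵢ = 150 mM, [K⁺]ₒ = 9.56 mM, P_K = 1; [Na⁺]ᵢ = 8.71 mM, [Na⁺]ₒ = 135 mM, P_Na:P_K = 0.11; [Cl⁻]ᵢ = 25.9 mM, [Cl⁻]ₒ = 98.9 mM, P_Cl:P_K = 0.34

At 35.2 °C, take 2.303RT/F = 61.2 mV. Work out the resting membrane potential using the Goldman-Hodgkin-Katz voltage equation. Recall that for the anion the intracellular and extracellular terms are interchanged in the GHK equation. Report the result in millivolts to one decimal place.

-45.6 mV

Vm = 61.2 · log₁₀[(Σ P·[cation]ₒ + Σ P·[anion]ᵢ) / (Σ P·[cation]ᵢ + Σ P·[anion]ₒ)]
Numerator = 1×9.56 + 0.11×135 + 0.34×25.9 = 33.22
Denominator = 1×150 + 0.11×8.71 + 0.34×98.9 = 184.6
Vm = 61.2 · log₁₀(0.17995) = 61.2 × (-0.7448) = -45.58 mV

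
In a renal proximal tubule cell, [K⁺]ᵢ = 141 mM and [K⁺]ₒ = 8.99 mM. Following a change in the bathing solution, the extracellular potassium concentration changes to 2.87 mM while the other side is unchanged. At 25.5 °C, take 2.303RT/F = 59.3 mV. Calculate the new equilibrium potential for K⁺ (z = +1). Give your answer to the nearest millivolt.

After the shift: [K⁺]_out = 2.87, [K⁺]_in = 141 mM.
E_new = (59.3/1)·log₁₀(2.87/141) = 59.30 · (-1.6913) = -100.30 mV

-100 mV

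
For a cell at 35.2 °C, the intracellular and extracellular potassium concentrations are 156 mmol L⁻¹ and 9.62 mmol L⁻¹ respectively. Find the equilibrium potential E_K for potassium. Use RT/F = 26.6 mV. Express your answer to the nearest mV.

-74 mV

E = (26.6/z) · ln([K⁺]_out/[K⁺]_in) with z = +1.
= (26.6/1) · ln(9.62/156) = 26.60 · ln(0.06167)
= 26.60 · (-2.7860) = -74.11 mV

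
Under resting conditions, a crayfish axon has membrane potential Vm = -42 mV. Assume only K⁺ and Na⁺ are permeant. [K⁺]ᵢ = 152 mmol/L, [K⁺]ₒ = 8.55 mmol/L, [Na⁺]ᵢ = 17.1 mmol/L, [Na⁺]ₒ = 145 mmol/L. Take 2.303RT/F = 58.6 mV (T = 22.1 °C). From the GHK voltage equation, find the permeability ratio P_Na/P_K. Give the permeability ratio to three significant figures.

Let α = P_Na/P_K. GHK: Vm = 58.6·log₁₀[(Kₒ + α·Naₒ)/(Kᵢ + α·Naᵢ)].
10^(Vm/58.6) = 10^(-42.0/58.6) = 0.19199
So 0.19199·(Kᵢ + α·Naᵢ) = Kₒ + α·Naₒ → α = (0.19199·152.0 − 8.55) / (145.0 − 0.19199·17.1)
α = (29.18 − 8.55) / (145.0 − 3.283) = 20.63/141.7 = 0.1456

0.146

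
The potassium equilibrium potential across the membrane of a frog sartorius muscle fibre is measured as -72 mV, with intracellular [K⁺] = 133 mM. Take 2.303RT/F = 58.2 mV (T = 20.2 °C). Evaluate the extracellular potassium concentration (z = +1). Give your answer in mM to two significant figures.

7.7 mM

Nernst: E = (58.2/1) · log₁₀([out]/[in]), so log₁₀([out]/[in]) = -72.0 × 1 / 58.2 = -1.2371.
[out]/[in] = 10^(-1.2371) = 0.05793.
[out] = 0.05793 × 133 = 7.704 mM.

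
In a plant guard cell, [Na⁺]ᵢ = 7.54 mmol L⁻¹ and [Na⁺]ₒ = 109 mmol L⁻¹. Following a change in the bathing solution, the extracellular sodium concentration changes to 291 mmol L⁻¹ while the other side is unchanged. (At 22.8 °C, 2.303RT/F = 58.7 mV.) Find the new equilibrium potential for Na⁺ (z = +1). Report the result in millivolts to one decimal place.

After the shift: [Na⁺]_out = 291, [Na⁺]_in = 7.54 mmol L⁻¹.
E_new = (58.7/1)·log₁₀(291/7.54) = 58.70 · (1.5865) = 93.13 mV

93.1 mV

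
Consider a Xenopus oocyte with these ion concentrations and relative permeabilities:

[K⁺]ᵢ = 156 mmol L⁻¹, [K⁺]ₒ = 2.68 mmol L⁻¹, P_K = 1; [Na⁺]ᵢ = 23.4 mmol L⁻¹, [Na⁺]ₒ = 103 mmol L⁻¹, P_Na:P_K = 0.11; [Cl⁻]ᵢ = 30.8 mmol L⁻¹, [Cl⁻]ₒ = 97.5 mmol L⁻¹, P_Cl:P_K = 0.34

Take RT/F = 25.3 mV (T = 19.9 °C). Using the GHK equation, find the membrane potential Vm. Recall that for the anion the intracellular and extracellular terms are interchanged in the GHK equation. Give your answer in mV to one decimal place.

Vm = 25.3 · ln[(Σ P·[cation]ₒ + Σ P·[anion]ᵢ) / (Σ P·[cation]ᵢ + Σ P·[anion]ₒ)]
Numerator = 1×2.68 + 0.11×103 + 0.34×30.8 = 24.48
Denominator = 1×156 + 0.11×23.4 + 0.34×97.5 = 191.7
Vm = 25.3 · ln(0.12769) = 25.3 × (-2.0581) = -52.07 mV

-52.1 mV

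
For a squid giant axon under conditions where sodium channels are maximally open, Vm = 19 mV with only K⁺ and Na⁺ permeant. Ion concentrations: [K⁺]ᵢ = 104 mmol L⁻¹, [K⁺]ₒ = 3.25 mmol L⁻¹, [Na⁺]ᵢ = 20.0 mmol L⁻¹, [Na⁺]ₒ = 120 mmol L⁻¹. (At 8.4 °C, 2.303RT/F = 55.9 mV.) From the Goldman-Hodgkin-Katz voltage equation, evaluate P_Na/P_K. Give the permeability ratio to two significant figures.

2.9

Let α = P_Na/P_K. GHK: Vm = 55.9·log₁₀[(Kₒ + α·Naₒ)/(Kᵢ + α·Naᵢ)].
10^(Vm/55.9) = 10^(19.0/55.9) = 2.1872
So 2.1872·(Kᵢ + α·Naᵢ) = Kₒ + α·Naₒ → α = (2.1872·104.0 − 3.25) / (120.0 − 2.1872·20.0)
α = (227.5 − 3.25) / (120.0 − 43.74) = 224.2/76.26 = 2.94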